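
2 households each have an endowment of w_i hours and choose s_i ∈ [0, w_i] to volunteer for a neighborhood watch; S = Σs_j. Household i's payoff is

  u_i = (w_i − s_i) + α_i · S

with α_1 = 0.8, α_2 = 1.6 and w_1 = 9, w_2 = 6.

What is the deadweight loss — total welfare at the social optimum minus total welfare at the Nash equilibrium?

12.6

∂u_i/∂s_i = α_i − 1, so household i contributes w_i if α_i > 1, else 0.
α_i > 1 for i ∈ {2}; NE contributions (0, 6), S = 6.
W^NE = Σw_i − S^NE + (Σα_i)·S^NE = 15 + 1.4·6 = 23.4.
Planner: ∂(Σu_j)/∂s_i = Σα_j − 1 = 1.4 > 0, so everyone contributes w_i; S^SO = 15, W^SO = 15 + 1.4·15 = 36.
Deadweight loss = 12.6.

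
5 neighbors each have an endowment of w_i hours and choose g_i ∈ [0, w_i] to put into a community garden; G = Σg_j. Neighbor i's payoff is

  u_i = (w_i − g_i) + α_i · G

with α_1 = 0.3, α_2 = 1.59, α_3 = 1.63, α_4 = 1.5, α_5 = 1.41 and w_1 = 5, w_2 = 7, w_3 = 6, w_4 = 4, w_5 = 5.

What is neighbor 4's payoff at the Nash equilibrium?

∂u_i/∂g_i = α_i − 1, so neighbor i contributes w_i if α_i > 1, else 0.
α_i > 1 for i ∈ {2, 3, 4, 5}; NE contributions (0, 7, 6, 4, 5), G = 22.
u_4 = (4 − 4) + 1.5·22 = 33.

33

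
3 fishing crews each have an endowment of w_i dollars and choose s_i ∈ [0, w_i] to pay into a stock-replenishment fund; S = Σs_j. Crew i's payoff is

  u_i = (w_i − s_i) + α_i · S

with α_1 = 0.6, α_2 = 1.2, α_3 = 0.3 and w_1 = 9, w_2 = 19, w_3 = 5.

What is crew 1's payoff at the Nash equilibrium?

∂u_i/∂s_i = α_i − 1, so crew i contributes w_i if α_i > 1, else 0.
α_i > 1 for i ∈ {2}; NE contributions (0, 19, 0), S = 19.
u_1 = (9 − 0) + 0.6·19 = 20.4.

20.4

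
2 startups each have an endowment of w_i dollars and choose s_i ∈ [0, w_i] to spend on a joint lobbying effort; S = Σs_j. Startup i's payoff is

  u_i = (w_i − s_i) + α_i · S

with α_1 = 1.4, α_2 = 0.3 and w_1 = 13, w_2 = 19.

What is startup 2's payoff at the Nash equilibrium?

∂u_i/∂s_i = α_i − 1, so startup i contributes w_i if α_i > 1, else 0.
α_i > 1 for i ∈ {1}; NE contributions (13, 0), S = 13.
u_2 = (19 − 0) + 0.3·13 = 22.9.

22.9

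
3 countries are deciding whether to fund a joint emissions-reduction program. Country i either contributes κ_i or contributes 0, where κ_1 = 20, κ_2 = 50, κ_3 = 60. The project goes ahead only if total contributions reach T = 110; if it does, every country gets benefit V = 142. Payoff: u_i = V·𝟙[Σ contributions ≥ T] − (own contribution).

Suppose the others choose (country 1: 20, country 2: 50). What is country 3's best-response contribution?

60

Others' total = 70. Contributing 60 brings total to 130 ≥ 110: gain V − κ_3 = 82.
Best response: 60.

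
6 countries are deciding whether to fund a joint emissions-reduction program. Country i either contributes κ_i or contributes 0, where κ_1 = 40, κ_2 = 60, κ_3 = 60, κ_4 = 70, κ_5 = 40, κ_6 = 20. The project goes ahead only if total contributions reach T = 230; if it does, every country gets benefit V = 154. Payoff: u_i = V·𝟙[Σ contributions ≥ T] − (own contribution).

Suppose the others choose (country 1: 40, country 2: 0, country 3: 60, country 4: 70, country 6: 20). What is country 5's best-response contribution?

40

Others' total = 190. Contributing 40 brings total to 230 ≥ 230: gain V − κ_5 = 114.
Best response: 40.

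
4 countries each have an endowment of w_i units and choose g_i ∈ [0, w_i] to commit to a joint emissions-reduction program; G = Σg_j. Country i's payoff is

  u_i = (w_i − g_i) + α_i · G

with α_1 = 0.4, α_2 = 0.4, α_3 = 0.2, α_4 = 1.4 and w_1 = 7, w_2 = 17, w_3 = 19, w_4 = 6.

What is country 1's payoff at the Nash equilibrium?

∂u_i/∂g_i = α_i − 1, so country i contributes w_i if α_i > 1, else 0.
α_i > 1 for i ∈ {4}; NE contributions (0, 0, 0, 6), G = 6.
u_1 = (7 − 0) + 0.4·6 = 9.4.

9.4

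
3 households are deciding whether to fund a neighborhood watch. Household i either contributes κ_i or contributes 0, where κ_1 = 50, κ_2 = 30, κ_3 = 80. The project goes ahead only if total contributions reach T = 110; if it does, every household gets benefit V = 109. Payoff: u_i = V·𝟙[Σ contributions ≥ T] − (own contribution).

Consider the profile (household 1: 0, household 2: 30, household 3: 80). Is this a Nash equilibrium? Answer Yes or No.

Yes

Total = 110 ≥ 110: provided.
Household 1 (pledges 0, payoff 109): pledging 50 → total 160, payoff 59. No gain.
Household 2 (pledges 30, payoff 79): dropping to 0 → total 80, payoff 0. No gain.
Household 3 (pledges 80, payoff 29): dropping to 0 → total 30, payoff 0. No gain.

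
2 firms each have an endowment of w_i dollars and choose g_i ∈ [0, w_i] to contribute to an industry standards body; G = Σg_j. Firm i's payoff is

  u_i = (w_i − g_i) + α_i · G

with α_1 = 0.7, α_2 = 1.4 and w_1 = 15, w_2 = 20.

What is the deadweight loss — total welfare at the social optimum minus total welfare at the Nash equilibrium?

∂u_i/∂g_i = α_i − 1, so firm i contributes w_i if α_i > 1, else 0.
α_i > 1 for i ∈ {2}; NE contributions (0, 20), G = 20.
W^NE = Σw_i − G^NE + (Σα_i)·G^NE = 35 + 1.1·20 = 57.
Planner: ∂(Σu_j)/∂g_i = Σα_j − 1 = 1.1 > 0, so everyone contributes w_i; G^SO = 35, W^SO = 35 + 1.1·35 = 73.5.
Deadweight loss = 16.5.

16.5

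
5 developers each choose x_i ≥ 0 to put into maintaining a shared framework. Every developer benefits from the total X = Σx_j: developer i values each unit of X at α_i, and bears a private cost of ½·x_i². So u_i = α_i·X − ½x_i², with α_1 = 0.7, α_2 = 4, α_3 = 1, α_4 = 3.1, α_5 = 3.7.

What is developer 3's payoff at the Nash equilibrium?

Developer i's FOC: ∂u_i/∂x_i = α_i − x_i = 0, so x_i* = α_i.
NE contributions = (0.7, 4, 1, 3.1, 3.7); X = 12.5.
u_3 = α_3·X − ½·(x_3)² = 1·12.5 − ½·1² = 12.

12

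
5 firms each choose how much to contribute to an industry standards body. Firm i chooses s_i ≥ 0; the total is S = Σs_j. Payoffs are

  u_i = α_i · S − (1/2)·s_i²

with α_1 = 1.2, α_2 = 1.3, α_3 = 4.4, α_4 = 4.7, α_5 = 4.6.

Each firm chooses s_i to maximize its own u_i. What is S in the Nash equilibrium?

16.2

Firm i's FOC: ∂u_i/∂s_i = α_i − s_i = 0, so s_i* = α_i.
NE contributions = (1.2, 1.3, 4.4, 4.7, 4.6); S = 16.2.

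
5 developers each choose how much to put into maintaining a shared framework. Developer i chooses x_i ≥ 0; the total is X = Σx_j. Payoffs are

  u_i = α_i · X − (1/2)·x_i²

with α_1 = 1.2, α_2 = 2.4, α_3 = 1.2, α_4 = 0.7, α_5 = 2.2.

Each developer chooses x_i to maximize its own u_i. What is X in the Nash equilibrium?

7.7

Developer i's FOC: ∂u_i/∂x_i = α_i − x_i = 0, so x_i* = α_i.
NE contributions = (1.2, 2.4, 1.2, 0.7, 2.2); X = 7.7.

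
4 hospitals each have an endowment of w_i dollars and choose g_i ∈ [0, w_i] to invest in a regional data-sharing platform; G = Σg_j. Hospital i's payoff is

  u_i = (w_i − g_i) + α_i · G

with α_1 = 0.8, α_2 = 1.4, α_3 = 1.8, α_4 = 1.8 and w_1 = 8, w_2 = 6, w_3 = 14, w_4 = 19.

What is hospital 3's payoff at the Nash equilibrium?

70.2

∂u_i/∂g_i = α_i − 1, so hospital i contributes w_i if α_i > 1, else 0.
α_i > 1 for i ∈ {2, 3, 4}; NE contributions (0, 6, 14, 19), G = 39.
u_3 = (14 − 14) + 1.8·39 = 70.2.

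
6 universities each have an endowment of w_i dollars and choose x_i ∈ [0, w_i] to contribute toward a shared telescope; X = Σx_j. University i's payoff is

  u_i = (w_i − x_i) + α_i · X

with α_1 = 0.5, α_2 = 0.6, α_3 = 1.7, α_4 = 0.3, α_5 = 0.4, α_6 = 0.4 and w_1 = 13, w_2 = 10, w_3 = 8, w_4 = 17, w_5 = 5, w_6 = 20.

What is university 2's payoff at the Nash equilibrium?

14.8

∂u_i/∂x_i = α_i − 1, so university i contributes w_i if α_i > 1, else 0.
α_i > 1 for i ∈ {3}; NE contributions (0, 0, 8, 0, 0, 0), X = 8.
u_2 = (10 − 0) + 0.6·8 = 14.8.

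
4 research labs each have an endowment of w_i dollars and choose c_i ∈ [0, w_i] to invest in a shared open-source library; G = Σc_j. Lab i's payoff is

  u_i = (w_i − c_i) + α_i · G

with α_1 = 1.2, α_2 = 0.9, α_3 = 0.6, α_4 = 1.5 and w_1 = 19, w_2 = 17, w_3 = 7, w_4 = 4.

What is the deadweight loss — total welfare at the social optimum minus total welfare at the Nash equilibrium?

∂u_i/∂c_i = α_i − 1, so lab i contributes w_i if α_i > 1, else 0.
α_i > 1 for i ∈ {1, 4}; NE contributions (19, 0, 0, 4), G = 23.
W^NE = Σw_i − G^NE + (Σα_i)·G^NE = 47 + 3.2·23 = 120.6.
Planner: ∂(Σu_j)/∂c_i = Σα_j − 1 = 3.2 > 0, so everyone contributes w_i; G^SO = 47, W^SO = 47 + 3.2·47 = 197.4.
Deadweight loss = 76.8.

76.8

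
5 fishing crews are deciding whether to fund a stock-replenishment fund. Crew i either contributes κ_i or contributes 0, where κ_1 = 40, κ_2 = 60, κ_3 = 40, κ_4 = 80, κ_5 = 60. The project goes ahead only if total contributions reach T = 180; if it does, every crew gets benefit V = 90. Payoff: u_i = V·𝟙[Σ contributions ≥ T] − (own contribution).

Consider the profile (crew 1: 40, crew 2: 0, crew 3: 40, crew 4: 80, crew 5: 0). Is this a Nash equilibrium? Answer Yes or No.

Total = 160 < 180: not provided.
Crew 1 (pledges 40, payoff -40): dropping to 0 → total 120, payoff 0. Profitable deviation.

No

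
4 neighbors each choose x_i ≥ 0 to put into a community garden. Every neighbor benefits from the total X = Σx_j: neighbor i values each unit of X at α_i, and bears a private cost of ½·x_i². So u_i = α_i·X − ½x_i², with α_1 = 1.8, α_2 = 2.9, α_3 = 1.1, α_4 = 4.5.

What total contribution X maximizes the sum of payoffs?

Planner FOC: ∂(Σu_j)/∂x_i = (Σα_j) − x_i = 0, so x_i^SO = Σα_j = 10.3 for every i; X^SO = 41.2.

41.2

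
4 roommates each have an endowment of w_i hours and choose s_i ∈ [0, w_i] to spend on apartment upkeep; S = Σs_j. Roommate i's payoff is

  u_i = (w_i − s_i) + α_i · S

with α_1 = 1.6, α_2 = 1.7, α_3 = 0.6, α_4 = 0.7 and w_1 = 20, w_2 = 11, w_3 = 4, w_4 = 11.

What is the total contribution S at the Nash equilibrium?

31

∂u_i/∂s_i = α_i − 1, so roommate i contributes w_i if α_i > 1, else 0.
α_i > 1 for i ∈ {1, 2}; NE contributions (20, 11, 0, 0), S = 31.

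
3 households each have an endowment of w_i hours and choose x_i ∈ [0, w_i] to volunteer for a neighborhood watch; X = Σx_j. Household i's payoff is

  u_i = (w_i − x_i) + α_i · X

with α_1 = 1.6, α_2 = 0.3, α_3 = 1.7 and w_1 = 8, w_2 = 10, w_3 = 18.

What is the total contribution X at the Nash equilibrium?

∂u_i/∂x_i = α_i − 1, so household i contributes w_i if α_i > 1, else 0.
α_i > 1 for i ∈ {1, 3}; NE contributions (8, 0, 18), X = 26.

26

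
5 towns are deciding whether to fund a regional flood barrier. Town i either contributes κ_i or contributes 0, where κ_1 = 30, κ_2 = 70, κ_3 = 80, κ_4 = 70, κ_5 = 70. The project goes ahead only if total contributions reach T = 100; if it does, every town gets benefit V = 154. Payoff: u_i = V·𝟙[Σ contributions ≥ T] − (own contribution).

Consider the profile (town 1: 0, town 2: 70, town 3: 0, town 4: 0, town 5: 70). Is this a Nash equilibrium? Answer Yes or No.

Total = 140 ≥ 100: provided.
Town 1 (pledges 0, payoff 154): pledging 30 → total 170, payoff 124. No gain.
Town 2 (pledges 70, payoff 84): dropping to 0 → total 70, payoff 0. No gain.
Town 3 (pledges 0, payoff 154): pledging 80 → total 220, payoff 74. No gain.
Town 4 (pledges 0, payoff 154): pledging 70 → total 210, payoff 84. No gain.
Town 5 (pledges 70, payoff 84): dropping to 0 → total 70, payoff 0. No gain.

Yes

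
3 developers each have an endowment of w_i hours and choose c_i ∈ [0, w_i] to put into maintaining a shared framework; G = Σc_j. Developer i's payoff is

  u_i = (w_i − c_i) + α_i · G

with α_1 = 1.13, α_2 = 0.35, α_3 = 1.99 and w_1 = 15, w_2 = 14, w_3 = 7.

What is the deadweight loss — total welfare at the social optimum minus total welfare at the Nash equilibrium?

34.58

∂u_i/∂c_i = α_i − 1, so developer i contributes w_i if α_i > 1, else 0.
α_i > 1 for i ∈ {1, 3}; NE contributions (15, 0, 7), G = 22.
W^NE = Σw_i − G^NE + (Σα_i)·G^NE = 36 + 2.47·22 = 90.34.
Planner: ∂(Σu_j)/∂c_i = Σα_j − 1 = 2.47 > 0, so everyone contributes w_i; G^SO = 36, W^SO = 36 + 2.47·36 = 124.92.
Deadweight loss = 34.58.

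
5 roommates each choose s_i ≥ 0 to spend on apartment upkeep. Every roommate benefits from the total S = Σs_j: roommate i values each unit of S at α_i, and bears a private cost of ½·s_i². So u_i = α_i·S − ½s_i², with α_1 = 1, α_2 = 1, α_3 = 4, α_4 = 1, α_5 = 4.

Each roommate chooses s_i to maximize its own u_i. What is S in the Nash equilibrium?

11

Roommate i's FOC: ∂u_i/∂s_i = α_i − s_i = 0, so s_i* = α_i.
NE contributions = (1, 1, 4, 1, 4); S = 11.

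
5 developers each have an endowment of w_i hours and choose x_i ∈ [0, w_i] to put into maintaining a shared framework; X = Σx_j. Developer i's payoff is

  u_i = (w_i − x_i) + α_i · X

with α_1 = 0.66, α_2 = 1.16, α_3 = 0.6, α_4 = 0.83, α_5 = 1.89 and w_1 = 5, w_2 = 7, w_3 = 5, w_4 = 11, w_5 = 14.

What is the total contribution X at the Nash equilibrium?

21

∂u_i/∂x_i = α_i − 1, so developer i contributes w_i if α_i > 1, else 0.
α_i > 1 for i ∈ {2, 5}; NE contributions (0, 7, 0, 0, 14), X = 21.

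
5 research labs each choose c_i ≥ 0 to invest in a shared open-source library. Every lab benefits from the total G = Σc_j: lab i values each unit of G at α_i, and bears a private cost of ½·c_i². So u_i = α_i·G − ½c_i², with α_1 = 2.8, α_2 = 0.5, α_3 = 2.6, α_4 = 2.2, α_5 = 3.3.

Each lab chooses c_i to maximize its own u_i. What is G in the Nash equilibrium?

11.4

Lab i's FOC: ∂u_i/∂c_i = α_i − c_i = 0, so c_i* = α_i.
NE contributions = (2.8, 0.5, 2.6, 2.2, 3.3); G = 11.4.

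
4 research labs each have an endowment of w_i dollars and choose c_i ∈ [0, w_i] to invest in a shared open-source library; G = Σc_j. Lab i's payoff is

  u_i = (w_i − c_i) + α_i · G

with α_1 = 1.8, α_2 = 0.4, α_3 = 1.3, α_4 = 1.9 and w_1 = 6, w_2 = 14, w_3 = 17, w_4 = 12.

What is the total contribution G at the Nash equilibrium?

∂u_i/∂c_i = α_i − 1, so lab i contributes w_i if α_i > 1, else 0.
α_i > 1 for i ∈ {1, 3, 4}; NE contributions (6, 0, 17, 12), G = 35.

35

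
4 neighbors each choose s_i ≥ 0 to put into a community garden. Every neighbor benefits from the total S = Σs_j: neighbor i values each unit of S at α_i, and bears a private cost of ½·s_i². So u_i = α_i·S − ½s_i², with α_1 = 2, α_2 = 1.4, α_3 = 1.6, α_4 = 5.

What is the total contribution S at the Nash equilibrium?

10

Neighbor i's FOC: ∂u_i/∂s_i = α_i − s_i = 0, so s_i* = α_i.
NE contributions = (2, 1.4, 1.6, 5); S = 10.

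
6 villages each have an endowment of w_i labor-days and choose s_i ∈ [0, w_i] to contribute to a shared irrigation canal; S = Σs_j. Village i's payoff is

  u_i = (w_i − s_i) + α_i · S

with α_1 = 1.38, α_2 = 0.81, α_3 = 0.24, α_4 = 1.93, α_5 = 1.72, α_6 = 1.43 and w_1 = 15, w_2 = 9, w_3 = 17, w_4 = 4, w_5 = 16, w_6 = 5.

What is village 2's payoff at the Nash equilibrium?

41.4

∂u_i/∂s_i = α_i − 1, so village i contributes w_i if α_i > 1, else 0.
α_i > 1 for i ∈ {1, 4, 5, 6}; NE contributions (15, 0, 0, 4, 16, 5), S = 40.
u_2 = (9 − 0) + 0.81·40 = 41.4.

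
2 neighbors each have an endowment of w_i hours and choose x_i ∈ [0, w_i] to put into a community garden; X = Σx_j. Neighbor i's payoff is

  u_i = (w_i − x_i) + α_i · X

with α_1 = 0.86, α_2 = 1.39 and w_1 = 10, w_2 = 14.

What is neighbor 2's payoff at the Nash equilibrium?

∂u_i/∂x_i = α_i − 1, so neighbor i contributes w_i if α_i > 1, else 0.
α_i > 1 for i ∈ {2}; NE contributions (0, 14), X = 14.
u_2 = (14 − 14) + 1.39·14 = 19.46.

19.46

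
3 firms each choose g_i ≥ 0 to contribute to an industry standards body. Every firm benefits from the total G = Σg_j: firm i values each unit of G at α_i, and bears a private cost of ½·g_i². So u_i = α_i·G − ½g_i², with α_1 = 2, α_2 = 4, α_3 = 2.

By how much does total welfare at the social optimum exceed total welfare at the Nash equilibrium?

Firm i's FOC: ∂u_i/∂g_i = α_i − g_i = 0, so g_i* = α_i.
NE contributions = (2, 4, 2); G = 8.
W^NE = (Σα)·G − ½Σα_i² = 8² − ½·24 = 52.
Planner sets g_i = Σα_j = 8 for every i, so G^SO = 3·8 = 24.
W^SO = (Σα)·G^SO − ½·3·(Σα)² = (3/2)·8² = 96.
Deadweight loss = W^SO − W^NE = 44.

44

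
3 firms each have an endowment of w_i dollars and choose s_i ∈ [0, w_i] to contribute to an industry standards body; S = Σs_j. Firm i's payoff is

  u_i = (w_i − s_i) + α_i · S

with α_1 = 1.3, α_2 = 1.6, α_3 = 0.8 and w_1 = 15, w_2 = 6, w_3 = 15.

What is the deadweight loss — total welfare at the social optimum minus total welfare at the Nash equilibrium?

40.5

∂u_i/∂s_i = α_i − 1, so firm i contributes w_i if α_i > 1, else 0.
α_i > 1 for i ∈ {1, 2}; NE contributions (15, 6, 0), S = 21.
W^NE = Σw_i − S^NE + (Σα_i)·S^NE = 36 + 2.7·21 = 92.7.
Planner: ∂(Σu_j)/∂s_i = Σα_j − 1 = 2.7 > 0, so everyone contributes w_i; S^SO = 36, W^SO = 36 + 2.7·36 = 133.2.
Deadweight loss = 40.5.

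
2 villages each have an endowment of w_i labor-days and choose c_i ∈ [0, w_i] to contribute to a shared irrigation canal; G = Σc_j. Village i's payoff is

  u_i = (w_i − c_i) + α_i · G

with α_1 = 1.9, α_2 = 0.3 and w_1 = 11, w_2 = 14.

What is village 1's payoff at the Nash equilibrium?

∂u_i/∂c_i = α_i − 1, so village i contributes w_i if α_i > 1, else 0.
α_i > 1 for i ∈ {1}; NE contributions (11, 0), G = 11.
u_1 = (11 − 11) + 1.9·11 = 20.9.

20.9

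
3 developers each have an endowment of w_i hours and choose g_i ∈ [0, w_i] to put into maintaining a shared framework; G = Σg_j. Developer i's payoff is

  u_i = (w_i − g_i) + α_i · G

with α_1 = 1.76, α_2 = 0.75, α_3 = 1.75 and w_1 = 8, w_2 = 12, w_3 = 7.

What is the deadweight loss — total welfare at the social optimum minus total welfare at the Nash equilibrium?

∂u_i/∂g_i = α_i − 1, so developer i contributes w_i if α_i > 1, else 0.
α_i > 1 for i ∈ {1, 3}; NE contributions (8, 0, 7), G = 15.
W^NE = Σw_i − G^NE + (Σα_i)·G^NE = 27 + 3.26·15 = 75.9.
Planner: ∂(Σu_j)/∂g_i = Σα_j − 1 = 3.26 > 0, so everyone contributes w_i; G^SO = 27, W^SO = 27 + 3.26·27 = 115.02.
Deadweight loss = 39.12.

39.12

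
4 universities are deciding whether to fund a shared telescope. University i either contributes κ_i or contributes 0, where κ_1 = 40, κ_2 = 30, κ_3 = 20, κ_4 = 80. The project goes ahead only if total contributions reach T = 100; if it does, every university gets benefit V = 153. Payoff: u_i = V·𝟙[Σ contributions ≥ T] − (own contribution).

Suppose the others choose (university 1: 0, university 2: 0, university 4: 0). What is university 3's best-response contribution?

Others' total = 0. Even contributing 20 gives 20 < 100: no benefit either way.
Best response: 0.

0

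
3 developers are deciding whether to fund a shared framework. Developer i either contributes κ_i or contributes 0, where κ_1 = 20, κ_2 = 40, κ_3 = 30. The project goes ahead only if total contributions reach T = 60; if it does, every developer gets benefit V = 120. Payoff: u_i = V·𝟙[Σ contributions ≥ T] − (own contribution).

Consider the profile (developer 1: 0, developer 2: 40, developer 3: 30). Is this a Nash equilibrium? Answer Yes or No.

Total = 70 ≥ 60: provided.
Developer 1 (pledges 0, payoff 120): pledging 20 → total 90, payoff 100. No gain.
Developer 2 (pledges 40, payoff 80): dropping to 0 → total 30, payoff 0. No gain.
Developer 3 (pledges 30, payoff 90): dropping to 0 → total 40, payoff 0. No gain.

Yes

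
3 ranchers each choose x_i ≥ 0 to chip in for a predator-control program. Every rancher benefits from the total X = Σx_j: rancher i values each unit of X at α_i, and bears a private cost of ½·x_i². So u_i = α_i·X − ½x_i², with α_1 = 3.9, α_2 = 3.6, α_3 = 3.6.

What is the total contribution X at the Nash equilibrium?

11.1

Rancher i's FOC: ∂u_i/∂x_i = α_i − x_i = 0, so x_i* = α_i.
NE contributions = (3.9, 3.6, 3.6); X = 11.1.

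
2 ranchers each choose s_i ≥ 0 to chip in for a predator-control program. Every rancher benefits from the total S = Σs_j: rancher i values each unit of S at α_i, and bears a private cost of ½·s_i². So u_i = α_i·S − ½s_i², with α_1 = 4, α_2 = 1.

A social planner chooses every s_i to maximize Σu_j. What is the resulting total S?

10

Planner FOC: ∂(Σu_j)/∂s_i = (Σα_j) − s_i = 0, so s_i^SO = Σα_j = 5 for every i; S^SO = 10.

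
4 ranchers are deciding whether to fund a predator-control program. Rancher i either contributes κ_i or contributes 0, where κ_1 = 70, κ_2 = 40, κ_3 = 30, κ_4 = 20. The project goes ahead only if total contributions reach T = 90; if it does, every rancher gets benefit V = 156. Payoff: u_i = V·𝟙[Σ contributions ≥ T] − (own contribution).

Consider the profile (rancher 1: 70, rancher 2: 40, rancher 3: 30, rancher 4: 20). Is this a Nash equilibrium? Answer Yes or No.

No

Total = 160 ≥ 90: provided.
Rancher 1 (pledges 70, payoff 86): dropping to 0 → total 90, payoff 156. Profitable deviation.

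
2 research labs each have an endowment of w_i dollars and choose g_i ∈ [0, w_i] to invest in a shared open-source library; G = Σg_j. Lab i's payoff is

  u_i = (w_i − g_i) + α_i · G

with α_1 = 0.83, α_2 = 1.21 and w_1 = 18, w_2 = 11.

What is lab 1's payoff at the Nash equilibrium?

∂u_i/∂g_i = α_i − 1, so lab i contributes w_i if α_i > 1, else 0.
α_i > 1 for i ∈ {2}; NE contributions (0, 11), G = 11.
u_1 = (18 − 0) + 0.83·11 = 27.13.

27.13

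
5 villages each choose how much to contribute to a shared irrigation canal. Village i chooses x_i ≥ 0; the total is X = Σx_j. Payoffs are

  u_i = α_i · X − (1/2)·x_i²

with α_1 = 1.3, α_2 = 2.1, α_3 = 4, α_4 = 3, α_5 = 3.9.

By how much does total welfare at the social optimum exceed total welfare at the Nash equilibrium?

329.89

Village i's FOC: ∂u_i/∂x_i = α_i − x_i = 0, so x_i* = α_i.
NE contributions = (1.3, 2.1, 4, 3, 3.9); X = 14.3.
W^NE = (Σα)·X − ½Σα_i² = 14.3² − ½·46.31 = 181.335.
Planner sets x_i = Σα_j = 14.3 for every i, so X^SO = 5·14.3 = 71.5.
W^SO = (Σα)·X^SO − ½·5·(Σα)² = (5/2)·14.3² = 511.225.
Deadweight loss = W^SO − W^NE = 329.89.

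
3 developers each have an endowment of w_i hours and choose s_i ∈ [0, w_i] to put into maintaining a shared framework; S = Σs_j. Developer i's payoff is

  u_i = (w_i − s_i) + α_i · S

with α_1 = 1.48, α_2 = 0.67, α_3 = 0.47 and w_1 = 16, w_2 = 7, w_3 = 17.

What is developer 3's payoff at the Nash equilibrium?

24.52

∂u_i/∂s_i = α_i − 1, so developer i contributes w_i if α_i > 1, else 0.
α_i > 1 for i ∈ {1}; NE contributions (16, 0, 0), S = 16.
u_3 = (17 − 0) + 0.47·16 = 24.52.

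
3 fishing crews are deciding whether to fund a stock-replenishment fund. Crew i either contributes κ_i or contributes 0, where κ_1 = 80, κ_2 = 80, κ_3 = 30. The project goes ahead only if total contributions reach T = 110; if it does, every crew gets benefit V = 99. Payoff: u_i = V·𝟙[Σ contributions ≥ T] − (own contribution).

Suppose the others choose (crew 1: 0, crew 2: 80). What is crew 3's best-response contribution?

30

Others' total = 80. Contributing 30 brings total to 110 ≥ 110: gain V − κ_3 = 69.
Best response: 30.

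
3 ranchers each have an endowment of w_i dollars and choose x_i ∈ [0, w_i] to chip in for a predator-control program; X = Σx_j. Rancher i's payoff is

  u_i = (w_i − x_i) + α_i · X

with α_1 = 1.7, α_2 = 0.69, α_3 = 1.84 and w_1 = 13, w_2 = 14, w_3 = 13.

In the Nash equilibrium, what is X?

∂u_i/∂x_i = α_i − 1, so rancher i contributes w_i if α_i > 1, else 0.
α_i > 1 for i ∈ {1, 3}; NE contributions (13, 0, 13), X = 26.

26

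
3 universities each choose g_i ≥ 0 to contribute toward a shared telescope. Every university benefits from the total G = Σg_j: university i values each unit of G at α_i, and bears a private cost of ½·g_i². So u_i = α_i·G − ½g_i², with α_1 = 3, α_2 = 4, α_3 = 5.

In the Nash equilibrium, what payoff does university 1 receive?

31.5

University i's FOC: ∂u_i/∂g_i = α_i − g_i = 0, so g_i* = α_i.
NE contributions = (3, 4, 5); G = 12.
u_1 = α_1·G − ½·(g_1)² = 3·12 − ½·3² = 31.5.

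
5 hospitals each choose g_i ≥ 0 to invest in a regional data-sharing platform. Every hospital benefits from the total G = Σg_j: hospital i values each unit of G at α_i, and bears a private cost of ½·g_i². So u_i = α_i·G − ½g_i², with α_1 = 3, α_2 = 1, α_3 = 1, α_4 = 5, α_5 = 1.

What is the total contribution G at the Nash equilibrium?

Hospital i's FOC: ∂u_i/∂g_i = α_i − g_i = 0, so g_i* = α_i.
NE contributions = (3, 1, 1, 5, 1); G = 11.

11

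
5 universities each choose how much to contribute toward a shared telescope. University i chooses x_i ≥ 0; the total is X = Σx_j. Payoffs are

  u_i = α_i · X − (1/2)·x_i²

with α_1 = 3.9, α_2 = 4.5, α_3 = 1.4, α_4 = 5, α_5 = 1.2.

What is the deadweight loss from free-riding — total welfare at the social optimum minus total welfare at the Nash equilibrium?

University i's FOC: ∂u_i/∂x_i = α_i − x_i = 0, so x_i* = α_i.
NE contributions = (3.9, 4.5, 1.4, 5, 1.2); X = 16.
W^NE = (Σα)·X − ½Σα_i² = 16² − ½·63.86 = 224.07.
Planner sets x_i = Σα_j = 16 for every i, so X^SO = 5·16 = 80.
W^SO = (Σα)·X^SO − ½·5·(Σα)² = (5/2)·16² = 640.
Deadweight loss = W^SO − W^NE = 415.93.

415.93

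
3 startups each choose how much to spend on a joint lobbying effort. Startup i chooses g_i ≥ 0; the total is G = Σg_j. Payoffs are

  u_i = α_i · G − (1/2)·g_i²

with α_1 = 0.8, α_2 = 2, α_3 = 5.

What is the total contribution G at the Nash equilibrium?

7.8

Startup i's FOC: ∂u_i/∂g_i = α_i − g_i = 0, so g_i* = α_i.
NE contributions = (0.8, 2, 5); G = 7.8.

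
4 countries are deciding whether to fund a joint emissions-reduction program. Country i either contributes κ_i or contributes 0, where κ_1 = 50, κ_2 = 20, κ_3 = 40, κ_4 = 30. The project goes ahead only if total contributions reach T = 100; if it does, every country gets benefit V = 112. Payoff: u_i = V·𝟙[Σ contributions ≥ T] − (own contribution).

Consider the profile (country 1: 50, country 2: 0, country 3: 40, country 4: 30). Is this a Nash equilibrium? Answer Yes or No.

Total = 120 ≥ 100: provided.
Country 1 (pledges 50, payoff 62): dropping to 0 → total 70, payoff 0. No gain.
Country 2 (pledges 0, payoff 112): pledging 20 → total 140, payoff 92. No gain.
Country 3 (pledges 40, payoff 72): dropping to 0 → total 80, payoff 0. No gain.
Country 4 (pledges 30, payoff 82): dropping to 0 → total 90, payoff 0. No gain.

Yes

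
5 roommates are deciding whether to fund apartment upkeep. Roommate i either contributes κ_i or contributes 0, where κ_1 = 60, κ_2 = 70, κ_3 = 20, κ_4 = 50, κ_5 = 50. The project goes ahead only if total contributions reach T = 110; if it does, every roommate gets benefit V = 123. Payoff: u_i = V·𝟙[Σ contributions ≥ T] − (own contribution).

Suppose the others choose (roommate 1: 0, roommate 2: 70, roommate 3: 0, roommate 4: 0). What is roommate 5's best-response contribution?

50

Others' total = 70. Contributing 50 brings total to 120 ≥ 110: gain V − κ_5 = 73.
Best response: 50.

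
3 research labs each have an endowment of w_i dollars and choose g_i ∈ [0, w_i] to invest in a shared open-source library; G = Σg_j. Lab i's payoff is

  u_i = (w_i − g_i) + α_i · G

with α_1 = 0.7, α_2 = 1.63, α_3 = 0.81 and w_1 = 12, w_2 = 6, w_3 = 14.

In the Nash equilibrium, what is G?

∂u_i/∂g_i = α_i − 1, so lab i contributes w_i if α_i > 1, else 0.
α_i > 1 for i ∈ {2}; NE contributions (0, 6, 0), G = 6.

6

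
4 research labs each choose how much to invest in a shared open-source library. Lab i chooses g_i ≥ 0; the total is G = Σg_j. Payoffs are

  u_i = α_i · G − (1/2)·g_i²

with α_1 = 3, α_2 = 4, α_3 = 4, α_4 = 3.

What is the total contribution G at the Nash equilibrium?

14

Lab i's FOC: ∂u_i/∂g_i = α_i − g_i = 0, so g_i* = α_i.
NE contributions = (3, 4, 4, 3); G = 14.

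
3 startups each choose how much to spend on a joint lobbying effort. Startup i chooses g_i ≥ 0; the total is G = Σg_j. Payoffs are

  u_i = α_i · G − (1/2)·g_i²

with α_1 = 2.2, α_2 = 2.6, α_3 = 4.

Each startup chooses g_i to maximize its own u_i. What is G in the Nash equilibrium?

Startup i's FOC: ∂u_i/∂g_i = α_i − g_i = 0, so g_i* = α_i.
NE contributions = (2.2, 2.6, 4); G = 8.8.

8.8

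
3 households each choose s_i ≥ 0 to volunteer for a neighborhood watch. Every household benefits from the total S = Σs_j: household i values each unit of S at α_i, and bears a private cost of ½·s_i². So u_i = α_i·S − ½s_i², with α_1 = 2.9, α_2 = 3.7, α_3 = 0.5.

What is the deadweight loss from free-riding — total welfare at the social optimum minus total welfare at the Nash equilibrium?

Household i's FOC: ∂u_i/∂s_i = α_i − s_i = 0, so s_i* = α_i.
NE contributions = (2.9, 3.7, 0.5); S = 7.1.
W^NE = (Σα)·S − ½Σα_i² = 7.1² − ½·22.35 = 39.235.
Planner sets s_i = Σα_j = 7.1 for every i, so S^SO = 3·7.1 = 21.3.
W^SO = (Σα)·S^SO − ½·3·(Σα)² = (3/2)·7.1² = 75.615.
Deadweight loss = W^SO − W^NE = 36.38.

36.38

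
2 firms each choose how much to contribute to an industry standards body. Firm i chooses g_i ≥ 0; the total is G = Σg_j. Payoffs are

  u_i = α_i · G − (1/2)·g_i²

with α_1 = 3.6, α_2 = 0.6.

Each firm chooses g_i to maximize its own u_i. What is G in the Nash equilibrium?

4.2

Firm i's FOC: ∂u_i/∂g_i = α_i − g_i = 0, so g_i* = α_i.
NE contributions = (3.6, 0.6); G = 4.2.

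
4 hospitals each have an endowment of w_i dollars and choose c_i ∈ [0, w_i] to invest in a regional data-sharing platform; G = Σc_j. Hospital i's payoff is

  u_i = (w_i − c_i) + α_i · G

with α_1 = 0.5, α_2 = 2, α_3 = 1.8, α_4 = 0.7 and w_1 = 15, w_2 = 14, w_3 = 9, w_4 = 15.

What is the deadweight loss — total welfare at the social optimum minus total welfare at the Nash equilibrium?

∂u_i/∂c_i = α_i − 1, so hospital i contributes w_i if α_i > 1, else 0.
α_i > 1 for i ∈ {2, 3}; NE contributions (0, 14, 9, 0), G = 23.
W^NE = Σw_i − G^NE + (Σα_i)·G^NE = 53 + 4·23 = 145.
Planner: ∂(Σu_j)/∂c_i = Σα_j − 1 = 4 > 0, so everyone contributes w_i; G^SO = 53, W^SO = 53 + 4·53 = 265.
Deadweight loss = 120.

120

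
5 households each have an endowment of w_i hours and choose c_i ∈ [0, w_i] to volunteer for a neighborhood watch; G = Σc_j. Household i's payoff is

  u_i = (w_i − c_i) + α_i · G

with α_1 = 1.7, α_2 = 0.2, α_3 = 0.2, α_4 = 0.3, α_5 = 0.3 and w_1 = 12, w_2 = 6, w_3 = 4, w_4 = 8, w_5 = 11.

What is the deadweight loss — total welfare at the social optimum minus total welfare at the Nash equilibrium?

∂u_i/∂c_i = α_i − 1, so household i contributes w_i if α_i > 1, else 0.
α_i > 1 for i ∈ {1}; NE contributions (12, 0, 0, 0, 0), G = 12.
W^NE = Σw_i − G^NE + (Σα_i)·G^NE = 41 + 1.7·12 = 61.4.
Planner: ∂(Σu_j)/∂c_i = Σα_j − 1 = 1.7 > 0, so everyone contributes w_i; G^SO = 41, W^SO = 41 + 1.7·41 = 110.7.
Deadweight loss = 49.3.

49.3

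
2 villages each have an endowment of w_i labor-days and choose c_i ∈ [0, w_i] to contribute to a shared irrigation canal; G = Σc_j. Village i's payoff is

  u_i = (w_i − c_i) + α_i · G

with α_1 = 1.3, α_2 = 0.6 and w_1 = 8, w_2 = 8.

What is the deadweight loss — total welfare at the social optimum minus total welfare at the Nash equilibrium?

∂u_i/∂c_i = α_i − 1, so village i contributes w_i if α_i > 1, else 0.
α_i > 1 for i ∈ {1}; NE contributions (8, 0), G = 8.
W^NE = Σw_i − G^NE + (Σα_i)·G^NE = 16 + 0.9·8 = 23.2.
Planner: ∂(Σu_j)/∂c_i = Σα_j − 1 = 0.9 > 0, so everyone contributes w_i; G^SO = 16, W^SO = 16 + 0.9·16 = 30.4.
Deadweight loss = 7.2.

7.2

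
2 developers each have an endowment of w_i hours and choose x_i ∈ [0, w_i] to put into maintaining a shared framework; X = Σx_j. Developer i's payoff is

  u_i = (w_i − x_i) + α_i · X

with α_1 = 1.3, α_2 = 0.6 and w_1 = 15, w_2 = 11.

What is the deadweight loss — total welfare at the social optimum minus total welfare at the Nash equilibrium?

∂u_i/∂x_i = α_i − 1, so developer i contributes w_i if α_i > 1, else 0.
α_i > 1 for i ∈ {1}; NE contributions (15, 0), X = 15.
W^NE = Σw_i − X^NE + (Σα_i)·X^NE = 26 + 0.9·15 = 39.5.
Planner: ∂(Σu_j)/∂x_i = Σα_j − 1 = 0.9 > 0, so everyone contributes w_i; X^SO = 26, W^SO = 26 + 0.9·26 = 49.4.
Deadweight loss = 9.9.

9.9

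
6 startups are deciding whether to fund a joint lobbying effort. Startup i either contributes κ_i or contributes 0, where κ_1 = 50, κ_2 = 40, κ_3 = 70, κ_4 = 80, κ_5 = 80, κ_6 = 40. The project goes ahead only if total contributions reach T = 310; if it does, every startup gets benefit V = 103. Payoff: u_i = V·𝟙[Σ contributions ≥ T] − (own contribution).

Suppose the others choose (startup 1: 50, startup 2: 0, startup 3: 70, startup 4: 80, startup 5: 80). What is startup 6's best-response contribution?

Others' total = 280. Contributing 40 brings total to 320 ≥ 310: gain V − κ_6 = 63.
Best response: 40.

40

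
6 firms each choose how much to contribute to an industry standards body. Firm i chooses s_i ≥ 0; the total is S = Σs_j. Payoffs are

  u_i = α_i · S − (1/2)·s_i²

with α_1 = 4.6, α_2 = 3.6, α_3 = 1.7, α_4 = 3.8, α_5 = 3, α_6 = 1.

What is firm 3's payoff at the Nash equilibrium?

Firm i's FOC: ∂u_i/∂s_i = α_i − s_i = 0, so s_i* = α_i.
NE contributions = (4.6, 3.6, 1.7, 3.8, 3, 1); S = 17.7.
u_3 = α_3·S − ½·(s_3)² = 1.7·17.7 − ½·1.7² = 28.645.

28.645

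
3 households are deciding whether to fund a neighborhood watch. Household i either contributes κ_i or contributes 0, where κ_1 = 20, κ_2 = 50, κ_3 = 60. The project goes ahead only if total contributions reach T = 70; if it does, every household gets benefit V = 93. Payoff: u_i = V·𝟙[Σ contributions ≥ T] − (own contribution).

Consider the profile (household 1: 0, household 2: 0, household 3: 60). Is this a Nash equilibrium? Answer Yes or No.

Total = 60 < 70: not provided.
Household 1 (pledges 0, payoff 0): pledging 20 → total 80, payoff 73. Profitable deviation.

No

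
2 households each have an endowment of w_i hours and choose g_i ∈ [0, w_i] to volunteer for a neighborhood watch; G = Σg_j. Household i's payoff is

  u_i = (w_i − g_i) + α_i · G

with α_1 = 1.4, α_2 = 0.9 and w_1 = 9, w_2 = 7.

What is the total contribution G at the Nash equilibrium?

9

∂u_i/∂g_i = α_i − 1, so household i contributes w_i if α_i > 1, else 0.
α_i > 1 for i ∈ {1}; NE contributions (9, 0), G = 9.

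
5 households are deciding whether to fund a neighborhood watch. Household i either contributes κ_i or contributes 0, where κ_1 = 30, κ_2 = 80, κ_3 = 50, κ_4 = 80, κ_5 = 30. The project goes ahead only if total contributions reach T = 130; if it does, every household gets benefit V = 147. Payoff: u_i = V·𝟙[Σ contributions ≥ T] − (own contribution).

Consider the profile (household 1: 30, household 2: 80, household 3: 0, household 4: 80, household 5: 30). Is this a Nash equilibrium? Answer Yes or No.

Total = 220 ≥ 130: provided.
Household 1 (pledges 30, payoff 117): dropping to 0 → total 190, payoff 147. Profitable deviation.

No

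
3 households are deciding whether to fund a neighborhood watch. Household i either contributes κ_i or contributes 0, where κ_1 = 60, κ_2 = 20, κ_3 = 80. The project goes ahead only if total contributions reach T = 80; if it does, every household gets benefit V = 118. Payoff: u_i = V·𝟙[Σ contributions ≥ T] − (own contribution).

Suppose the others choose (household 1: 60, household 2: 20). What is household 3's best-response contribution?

0

Others' total = 80 ≥ 80; contributing adds cost 80 for no extra benefit.
Best response: 0.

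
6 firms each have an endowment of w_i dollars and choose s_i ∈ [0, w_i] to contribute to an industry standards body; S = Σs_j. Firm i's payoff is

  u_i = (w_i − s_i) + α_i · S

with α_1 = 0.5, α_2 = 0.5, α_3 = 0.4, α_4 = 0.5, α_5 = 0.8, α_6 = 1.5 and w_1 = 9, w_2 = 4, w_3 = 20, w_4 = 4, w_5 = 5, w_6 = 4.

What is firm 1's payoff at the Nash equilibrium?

11

∂u_i/∂s_i = α_i − 1, so firm i contributes w_i if α_i > 1, else 0.
α_i > 1 for i ∈ {6}; NE contributions (0, 0, 0, 0, 0, 4), S = 4.
u_1 = (9 − 0) + 0.5·4 = 11.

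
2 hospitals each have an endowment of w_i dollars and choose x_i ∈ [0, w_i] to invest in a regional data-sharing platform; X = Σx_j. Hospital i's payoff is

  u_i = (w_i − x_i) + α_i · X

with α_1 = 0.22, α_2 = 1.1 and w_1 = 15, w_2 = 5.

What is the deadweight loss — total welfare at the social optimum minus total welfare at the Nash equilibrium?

4.8

∂u_i/∂x_i = α_i − 1, so hospital i contributes w_i if α_i > 1, else 0.
α_i > 1 for i ∈ {2}; NE contributions (0, 5), X = 5.
W^NE = Σw_i − X^NE + (Σα_i)·X^NE = 20 + 0.32·5 = 21.6.
Planner: ∂(Σu_j)/∂x_i = Σα_j − 1 = 0.32 > 0, so everyone contributes w_i; X^SO = 20, W^SO = 20 + 0.32·20 = 26.4.
Deadweight loss = 4.8.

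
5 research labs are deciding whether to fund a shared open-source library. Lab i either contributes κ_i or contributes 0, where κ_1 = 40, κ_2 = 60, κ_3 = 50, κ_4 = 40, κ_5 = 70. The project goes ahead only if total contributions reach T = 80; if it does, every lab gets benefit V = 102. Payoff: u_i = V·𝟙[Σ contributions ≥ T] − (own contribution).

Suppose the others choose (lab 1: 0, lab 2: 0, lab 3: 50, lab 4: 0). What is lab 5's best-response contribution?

70

Others' total = 50. Contributing 70 brings total to 120 ≥ 80: gain V − κ_5 = 32.
Best response: 70.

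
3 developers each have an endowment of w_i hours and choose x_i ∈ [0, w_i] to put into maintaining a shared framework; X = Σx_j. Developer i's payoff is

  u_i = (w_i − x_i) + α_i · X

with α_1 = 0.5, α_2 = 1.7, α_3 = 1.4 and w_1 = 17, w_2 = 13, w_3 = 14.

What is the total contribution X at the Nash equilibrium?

27

∂u_i/∂x_i = α_i − 1, so developer i contributes w_i if α_i > 1, else 0.
α_i > 1 for i ∈ {2, 3}; NE contributions (0, 13, 14), X = 27.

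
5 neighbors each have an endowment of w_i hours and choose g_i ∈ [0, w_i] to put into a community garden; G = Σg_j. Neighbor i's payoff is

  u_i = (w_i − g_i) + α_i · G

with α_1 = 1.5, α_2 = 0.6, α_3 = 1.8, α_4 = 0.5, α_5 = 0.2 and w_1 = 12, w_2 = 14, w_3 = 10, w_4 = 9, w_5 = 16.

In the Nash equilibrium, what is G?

∂u_i/∂g_i = α_i − 1, so neighbor i contributes w_i if α_i > 1, else 0.
α_i > 1 for i ∈ {1, 3}; NE contributions (12, 0, 10, 0, 0), G = 22.

22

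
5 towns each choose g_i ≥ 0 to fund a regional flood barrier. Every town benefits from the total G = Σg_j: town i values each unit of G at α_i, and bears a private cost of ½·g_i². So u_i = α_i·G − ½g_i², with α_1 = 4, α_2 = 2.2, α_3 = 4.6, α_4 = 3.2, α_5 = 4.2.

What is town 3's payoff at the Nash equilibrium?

73.14

Town i's FOC: ∂u_i/∂g_i = α_i − g_i = 0, so g_i* = α_i.
NE contributions = (4, 2.2, 4.6, 3.2, 4.2); G = 18.2.
u_3 = α_3·G − ½·(g_3)² = 4.6·18.2 − ½·4.6² = 73.14.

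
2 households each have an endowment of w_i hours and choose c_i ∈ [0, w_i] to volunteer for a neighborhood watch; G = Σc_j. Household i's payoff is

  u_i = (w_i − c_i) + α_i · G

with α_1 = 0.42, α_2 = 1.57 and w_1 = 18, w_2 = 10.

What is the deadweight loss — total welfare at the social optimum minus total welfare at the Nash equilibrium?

∂u_i/∂c_i = α_i − 1, so household i contributes w_i if α_i > 1, else 0.
α_i > 1 for i ∈ {2}; NE contributions (0, 10), G = 10.
W^NE = Σw_i − G^NE + (Σα_i)·G^NE = 28 + 0.99·10 = 37.9.
Planner: ∂(Σu_j)/∂c_i = Σα_j − 1 = 0.99 > 0, so everyone contributes w_i; G^SO = 28, W^SO = 28 + 0.99·28 = 55.72.
Deadweight loss = 17.82.

17.82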